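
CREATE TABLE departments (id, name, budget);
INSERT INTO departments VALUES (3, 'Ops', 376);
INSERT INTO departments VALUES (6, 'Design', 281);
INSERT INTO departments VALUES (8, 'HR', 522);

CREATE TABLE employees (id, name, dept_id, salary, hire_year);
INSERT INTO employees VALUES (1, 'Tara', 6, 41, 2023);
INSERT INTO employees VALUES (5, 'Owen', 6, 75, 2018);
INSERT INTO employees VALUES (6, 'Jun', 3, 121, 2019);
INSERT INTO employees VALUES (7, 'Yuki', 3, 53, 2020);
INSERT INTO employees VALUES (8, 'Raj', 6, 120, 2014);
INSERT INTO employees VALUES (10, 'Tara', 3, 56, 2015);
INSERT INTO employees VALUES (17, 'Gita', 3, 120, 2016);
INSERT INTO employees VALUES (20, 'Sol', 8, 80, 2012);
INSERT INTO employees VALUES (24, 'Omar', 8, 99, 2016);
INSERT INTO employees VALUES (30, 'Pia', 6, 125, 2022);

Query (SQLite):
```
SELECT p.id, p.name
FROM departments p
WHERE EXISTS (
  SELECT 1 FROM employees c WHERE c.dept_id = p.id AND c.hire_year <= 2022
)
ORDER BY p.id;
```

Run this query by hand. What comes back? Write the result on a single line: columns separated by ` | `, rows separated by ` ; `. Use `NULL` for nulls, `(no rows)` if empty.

For each departments row, check whether any employees with matching dept_id has hire_year <= 2022.
Keep rows where that is true.

3 | Ops ; 6 | Design ; 8 | HR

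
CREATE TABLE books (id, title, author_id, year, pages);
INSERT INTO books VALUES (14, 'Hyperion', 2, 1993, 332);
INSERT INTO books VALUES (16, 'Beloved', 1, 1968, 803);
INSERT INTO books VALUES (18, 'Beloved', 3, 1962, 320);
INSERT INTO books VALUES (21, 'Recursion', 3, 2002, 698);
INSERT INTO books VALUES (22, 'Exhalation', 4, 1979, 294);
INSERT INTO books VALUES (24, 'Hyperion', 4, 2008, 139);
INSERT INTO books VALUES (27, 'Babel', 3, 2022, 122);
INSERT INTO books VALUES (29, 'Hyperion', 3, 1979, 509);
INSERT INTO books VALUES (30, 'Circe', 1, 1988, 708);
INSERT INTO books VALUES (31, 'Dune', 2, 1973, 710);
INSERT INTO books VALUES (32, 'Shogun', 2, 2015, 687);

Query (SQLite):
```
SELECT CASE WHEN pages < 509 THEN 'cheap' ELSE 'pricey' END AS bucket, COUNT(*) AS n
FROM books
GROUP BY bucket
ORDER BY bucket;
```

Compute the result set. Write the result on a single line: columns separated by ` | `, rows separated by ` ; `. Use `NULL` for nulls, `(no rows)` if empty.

Bucket rows by pages < 509 → 'cheap' else 'pricey'; count each bucket.

cheap | 5 ; pricey | 6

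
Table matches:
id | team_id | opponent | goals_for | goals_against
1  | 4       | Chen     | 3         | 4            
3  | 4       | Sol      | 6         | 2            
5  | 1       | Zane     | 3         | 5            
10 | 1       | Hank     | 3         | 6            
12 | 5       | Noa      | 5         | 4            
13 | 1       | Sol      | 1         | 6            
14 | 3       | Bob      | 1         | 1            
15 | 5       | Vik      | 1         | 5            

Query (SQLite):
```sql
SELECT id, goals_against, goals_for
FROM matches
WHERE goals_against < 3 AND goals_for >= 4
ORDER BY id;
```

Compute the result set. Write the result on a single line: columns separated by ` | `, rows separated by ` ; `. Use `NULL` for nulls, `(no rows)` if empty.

3 | 2 | 6

goals_against < 3: ids {3, 14}
goals_for >= 4: ids {3, 12}
Combine with AND.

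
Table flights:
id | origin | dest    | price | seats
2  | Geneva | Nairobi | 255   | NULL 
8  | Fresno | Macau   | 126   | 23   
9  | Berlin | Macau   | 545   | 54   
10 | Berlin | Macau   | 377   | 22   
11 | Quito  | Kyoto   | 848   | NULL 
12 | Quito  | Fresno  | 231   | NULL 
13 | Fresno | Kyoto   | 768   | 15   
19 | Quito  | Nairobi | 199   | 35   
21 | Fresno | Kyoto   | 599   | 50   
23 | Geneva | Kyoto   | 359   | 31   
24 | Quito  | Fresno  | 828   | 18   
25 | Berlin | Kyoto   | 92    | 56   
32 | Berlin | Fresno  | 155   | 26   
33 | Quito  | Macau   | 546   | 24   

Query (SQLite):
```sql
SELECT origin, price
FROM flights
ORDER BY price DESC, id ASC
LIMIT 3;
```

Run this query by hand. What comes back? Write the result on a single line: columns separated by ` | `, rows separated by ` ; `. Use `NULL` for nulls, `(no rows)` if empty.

Quito | 848 ; Quito | 828 ; Fresno | 768

Sort by price desc, tiebreak id asc: (848, id=11), (828, id=24), (768, id=13), (599, id=21), (546, id=33), (545, id=9) …. Take first 3.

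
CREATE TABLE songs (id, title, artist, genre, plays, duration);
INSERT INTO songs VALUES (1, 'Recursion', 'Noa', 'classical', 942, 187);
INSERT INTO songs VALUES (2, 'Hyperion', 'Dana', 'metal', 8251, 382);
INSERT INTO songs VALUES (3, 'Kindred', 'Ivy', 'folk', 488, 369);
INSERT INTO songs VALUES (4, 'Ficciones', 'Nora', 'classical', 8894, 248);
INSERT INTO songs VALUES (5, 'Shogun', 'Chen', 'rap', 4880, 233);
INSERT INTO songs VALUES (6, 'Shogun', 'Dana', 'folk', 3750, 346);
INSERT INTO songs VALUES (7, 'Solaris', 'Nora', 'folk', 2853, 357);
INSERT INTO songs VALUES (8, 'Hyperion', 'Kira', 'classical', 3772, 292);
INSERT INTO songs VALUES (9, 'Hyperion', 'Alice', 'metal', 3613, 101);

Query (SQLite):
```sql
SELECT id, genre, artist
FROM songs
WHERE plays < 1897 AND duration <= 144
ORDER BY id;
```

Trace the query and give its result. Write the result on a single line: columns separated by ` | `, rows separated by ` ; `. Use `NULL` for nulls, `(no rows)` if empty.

(no rows)

plays < 1897: ids {1, 3}
duration <= 144: ids {9}
Combine with AND.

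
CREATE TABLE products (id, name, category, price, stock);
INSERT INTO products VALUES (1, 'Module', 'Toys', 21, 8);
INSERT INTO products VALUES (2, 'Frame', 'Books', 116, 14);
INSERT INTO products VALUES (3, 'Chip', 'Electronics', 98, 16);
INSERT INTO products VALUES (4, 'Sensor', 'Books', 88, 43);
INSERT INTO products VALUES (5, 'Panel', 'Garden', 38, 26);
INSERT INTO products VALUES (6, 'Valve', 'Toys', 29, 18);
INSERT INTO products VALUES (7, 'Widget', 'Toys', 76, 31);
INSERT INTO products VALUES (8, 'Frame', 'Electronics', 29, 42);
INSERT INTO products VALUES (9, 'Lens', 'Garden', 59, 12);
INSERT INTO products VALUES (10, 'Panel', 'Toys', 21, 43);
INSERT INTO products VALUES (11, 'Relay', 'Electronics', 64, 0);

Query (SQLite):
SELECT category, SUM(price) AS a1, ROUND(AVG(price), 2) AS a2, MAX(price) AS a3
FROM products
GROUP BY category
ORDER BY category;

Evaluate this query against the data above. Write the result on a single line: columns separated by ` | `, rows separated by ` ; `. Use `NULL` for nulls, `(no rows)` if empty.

Books | 204 | 102 | 116 ; Electronics | 191 | 63.67 | 98 ; Garden | 97 | 48.5 | 59 ; Toys | 147 | 36.75 | 76

Group products by category.
Per group compute: SUM(price), ROUND(AVG(price), 2), MAX(price).
  Books: ids {2, 4} → SUM(price)=204, ROUND(AVG(price), 2)=102, MAX(price)=116
  Electronics: ids {3, 8, 11} → SUM(price)=191, ROUND(AVG(price), 2)=63.67, MAX(price)=98
  Garden: ids {5, 9} → SUM(price)=97, ROUND(AVG(price), 2)=48.5, MAX(price)=59
  Toys: ids {1, 6, 7, 10} → SUM(price)=147, ROUND(AVG(price), 2)=36.75, MAX(price)=76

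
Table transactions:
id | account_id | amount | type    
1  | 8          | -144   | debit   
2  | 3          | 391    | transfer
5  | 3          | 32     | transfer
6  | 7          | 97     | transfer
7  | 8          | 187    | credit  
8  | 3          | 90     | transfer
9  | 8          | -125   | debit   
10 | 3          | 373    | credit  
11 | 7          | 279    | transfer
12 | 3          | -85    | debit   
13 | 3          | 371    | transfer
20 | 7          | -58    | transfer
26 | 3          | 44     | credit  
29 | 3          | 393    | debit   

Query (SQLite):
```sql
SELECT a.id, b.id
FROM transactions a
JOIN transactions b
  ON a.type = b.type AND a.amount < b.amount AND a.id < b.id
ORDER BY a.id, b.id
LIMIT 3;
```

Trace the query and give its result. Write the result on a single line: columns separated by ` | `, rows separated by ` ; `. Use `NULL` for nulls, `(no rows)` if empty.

Pairs (a,b) with same type, a.amount < b.amount, a.id < b.id.
type groups: credit:{7,10,26} debit:{1,9,12,29} transfer:{2,5,6,8,11,13,20}
Ordered by (a.id, b.id); first 3.

1 | 9 ; 1 | 12 ; 1 | 29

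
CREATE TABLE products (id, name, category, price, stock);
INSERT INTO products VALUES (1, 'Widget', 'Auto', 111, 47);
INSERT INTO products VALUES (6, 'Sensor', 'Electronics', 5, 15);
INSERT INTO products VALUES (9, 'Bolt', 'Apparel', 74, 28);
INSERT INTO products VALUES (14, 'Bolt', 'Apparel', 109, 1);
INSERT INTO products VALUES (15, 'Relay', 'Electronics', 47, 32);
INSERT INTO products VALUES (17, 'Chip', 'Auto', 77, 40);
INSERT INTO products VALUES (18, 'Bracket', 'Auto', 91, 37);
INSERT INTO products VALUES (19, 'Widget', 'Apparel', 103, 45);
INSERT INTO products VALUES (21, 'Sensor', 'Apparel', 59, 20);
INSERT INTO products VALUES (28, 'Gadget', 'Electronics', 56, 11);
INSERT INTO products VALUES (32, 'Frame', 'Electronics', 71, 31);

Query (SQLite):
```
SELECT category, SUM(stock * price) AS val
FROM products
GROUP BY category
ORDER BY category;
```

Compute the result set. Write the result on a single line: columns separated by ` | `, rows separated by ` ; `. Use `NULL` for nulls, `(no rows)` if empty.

For each row compute stock * price.
Group by category; take SUM of the expression per group.
  Apparel: ids {9, 14, 19, 21} → SUM(stock * price)=7996
  Auto: ids {1, 17, 18} → SUM(stock * price)=11664
  Electronics: ids {6, 15, 28, 32} → SUM(stock * price)=4396

Apparel | 7996 ; Auto | 11664 ; Electronics | 4396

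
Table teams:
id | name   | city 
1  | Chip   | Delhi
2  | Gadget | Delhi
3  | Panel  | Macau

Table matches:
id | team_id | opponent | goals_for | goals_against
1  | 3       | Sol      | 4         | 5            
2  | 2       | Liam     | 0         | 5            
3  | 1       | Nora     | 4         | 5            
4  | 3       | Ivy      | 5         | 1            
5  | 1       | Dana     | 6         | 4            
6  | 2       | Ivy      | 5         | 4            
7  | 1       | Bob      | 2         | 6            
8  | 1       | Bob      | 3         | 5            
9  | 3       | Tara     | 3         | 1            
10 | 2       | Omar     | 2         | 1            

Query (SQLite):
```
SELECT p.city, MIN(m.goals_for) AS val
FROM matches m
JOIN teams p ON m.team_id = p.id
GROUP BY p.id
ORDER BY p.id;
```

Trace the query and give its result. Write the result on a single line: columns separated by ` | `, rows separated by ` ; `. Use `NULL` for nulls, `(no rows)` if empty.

Join each matches row to its teams via team_id.
Group joined rows by teams.id; compute MIN(m.goals_for) per group.
  1: ids {3, 5, 7, 8} → MIN(m.goals_for)=2
  2: ids {2, 6, 10} → MIN(m.goals_for)=0
  3: ids {1, 4, 9} → MIN(m.goals_for)=3

Delhi | 2 ; Delhi | 0 ; Macau | 3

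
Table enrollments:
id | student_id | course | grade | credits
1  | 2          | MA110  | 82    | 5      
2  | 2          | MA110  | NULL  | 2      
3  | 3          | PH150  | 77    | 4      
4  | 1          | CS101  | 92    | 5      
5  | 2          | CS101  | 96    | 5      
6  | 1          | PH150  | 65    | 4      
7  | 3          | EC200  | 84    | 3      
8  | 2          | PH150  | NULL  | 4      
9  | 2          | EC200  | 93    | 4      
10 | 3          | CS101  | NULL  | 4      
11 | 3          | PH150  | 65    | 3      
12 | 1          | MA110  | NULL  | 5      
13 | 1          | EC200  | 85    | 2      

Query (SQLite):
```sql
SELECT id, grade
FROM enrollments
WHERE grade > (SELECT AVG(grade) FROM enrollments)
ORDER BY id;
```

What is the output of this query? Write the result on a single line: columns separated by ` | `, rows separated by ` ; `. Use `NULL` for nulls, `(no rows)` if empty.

4 | 92 ; 5 | 96 ; 7 | 84 ; 9 | 93 ; 13 | 85

Scalar subquery: AVG(grade) over all enrollments rows = 82.111111 (≈; comparison uses full precision).
Keep rows where grade > that value.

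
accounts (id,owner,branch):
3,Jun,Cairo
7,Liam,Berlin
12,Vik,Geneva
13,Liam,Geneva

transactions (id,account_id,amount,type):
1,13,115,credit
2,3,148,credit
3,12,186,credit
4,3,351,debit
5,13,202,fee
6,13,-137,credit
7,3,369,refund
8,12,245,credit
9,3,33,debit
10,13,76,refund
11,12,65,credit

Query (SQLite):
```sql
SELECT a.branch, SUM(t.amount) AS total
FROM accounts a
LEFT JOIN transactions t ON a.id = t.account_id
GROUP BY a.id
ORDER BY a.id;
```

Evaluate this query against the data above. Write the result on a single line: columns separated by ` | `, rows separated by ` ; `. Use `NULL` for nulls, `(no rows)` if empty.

Cairo | 901 ; Berlin | NULL ; Geneva | 496 ; Geneva | 256

LEFT JOIN keeps every accounts row; unmatched ones get NULL for transactions columns.
Group by accounts.id and compute SUM(t.amount). SUM over an all-NULL group is NULL.
  3: ids {2, 4, 7, 9} → SUM(t.amount)=901
  7: ids {—} → SUM(t.amount)=NULL
  12: ids {3, 8, 11} → SUM(t.amount)=496
  13: ids {1, 5, 6, 10} → SUM(t.amount)=256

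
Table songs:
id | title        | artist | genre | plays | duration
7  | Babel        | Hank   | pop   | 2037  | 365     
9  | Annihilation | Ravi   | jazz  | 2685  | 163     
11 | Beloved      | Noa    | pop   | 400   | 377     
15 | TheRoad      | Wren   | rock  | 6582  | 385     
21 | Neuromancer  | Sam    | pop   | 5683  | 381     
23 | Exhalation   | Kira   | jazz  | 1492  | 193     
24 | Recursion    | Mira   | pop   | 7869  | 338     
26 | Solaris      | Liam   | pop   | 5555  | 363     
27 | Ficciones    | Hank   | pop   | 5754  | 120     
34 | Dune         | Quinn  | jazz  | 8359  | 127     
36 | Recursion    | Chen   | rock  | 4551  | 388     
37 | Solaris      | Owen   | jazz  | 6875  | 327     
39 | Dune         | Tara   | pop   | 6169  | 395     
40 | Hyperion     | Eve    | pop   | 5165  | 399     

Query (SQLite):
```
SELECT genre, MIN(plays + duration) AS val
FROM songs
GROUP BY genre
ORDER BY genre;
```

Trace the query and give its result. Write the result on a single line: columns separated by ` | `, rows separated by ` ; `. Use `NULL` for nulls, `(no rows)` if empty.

For each row compute plays + duration.
Group by genre; take MIN of the expression per group.
  jazz: ids {9, 23, 34, 37} → MIN(plays + duration)=1685
  pop: ids {7, 11, 21, 24, 26, 27, 39, 40} → MIN(plays + duration)=777
  rock: ids {15, 36} → MIN(plays + duration)=4939

jazz | 1685 ; pop | 777 ; rock | 4939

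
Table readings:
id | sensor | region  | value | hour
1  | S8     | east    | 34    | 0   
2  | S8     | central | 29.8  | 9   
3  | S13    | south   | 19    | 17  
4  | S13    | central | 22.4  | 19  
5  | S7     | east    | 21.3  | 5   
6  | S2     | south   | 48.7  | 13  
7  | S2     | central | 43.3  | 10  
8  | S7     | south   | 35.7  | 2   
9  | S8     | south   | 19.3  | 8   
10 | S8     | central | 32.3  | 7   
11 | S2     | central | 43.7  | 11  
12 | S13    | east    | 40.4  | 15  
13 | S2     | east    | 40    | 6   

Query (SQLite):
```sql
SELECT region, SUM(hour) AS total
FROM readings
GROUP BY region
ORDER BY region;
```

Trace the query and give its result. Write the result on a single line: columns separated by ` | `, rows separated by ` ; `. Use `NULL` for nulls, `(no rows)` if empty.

central | 56 ; east | 26 ; south | 40

Partition readings by region; compute SUM(hour) within each group.
  central: ids {2, 4, 7, 10, 11} → SUM(hour)=56
  east: ids {1, 5, 12, 13} → SUM(hour)=26
  south: ids {3, 6, 8, 9} → SUM(hour)=40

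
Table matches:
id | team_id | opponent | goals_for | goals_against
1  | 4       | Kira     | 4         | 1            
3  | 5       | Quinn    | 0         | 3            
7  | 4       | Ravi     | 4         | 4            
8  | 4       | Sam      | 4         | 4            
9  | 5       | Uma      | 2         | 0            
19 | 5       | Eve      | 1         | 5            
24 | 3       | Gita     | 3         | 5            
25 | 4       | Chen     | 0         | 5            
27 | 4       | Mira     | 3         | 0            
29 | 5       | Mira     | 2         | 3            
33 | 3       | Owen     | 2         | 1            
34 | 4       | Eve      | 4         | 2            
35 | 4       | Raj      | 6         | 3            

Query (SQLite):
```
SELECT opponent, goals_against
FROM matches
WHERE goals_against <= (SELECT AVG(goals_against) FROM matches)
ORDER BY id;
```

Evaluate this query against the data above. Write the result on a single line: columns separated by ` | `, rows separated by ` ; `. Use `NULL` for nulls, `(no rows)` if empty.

Kira | 1 ; Uma | 0 ; Mira | 0 ; Owen | 1 ; Eve | 2

Scalar subquery: AVG(goals_against) over all matches rows = 2.769231 (≈; comparison uses full precision).
Keep rows where goals_against <= that value.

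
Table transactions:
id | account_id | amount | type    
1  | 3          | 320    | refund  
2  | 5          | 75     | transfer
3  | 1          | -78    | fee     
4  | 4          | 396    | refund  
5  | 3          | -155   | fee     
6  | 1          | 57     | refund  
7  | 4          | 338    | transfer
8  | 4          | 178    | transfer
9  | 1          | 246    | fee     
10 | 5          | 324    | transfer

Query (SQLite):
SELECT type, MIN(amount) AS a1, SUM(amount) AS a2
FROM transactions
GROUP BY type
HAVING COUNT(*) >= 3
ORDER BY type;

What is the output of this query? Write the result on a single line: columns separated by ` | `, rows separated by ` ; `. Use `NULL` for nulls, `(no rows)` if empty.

fee | -155 | 13 ; refund | 57 | 773 ; transfer | 75 | 915

Group transactions by type.
Per group compute: MIN(amount), SUM(amount).
HAVING: drop groups with fewer than 3 rows.
  fee: ids {3, 5, 9} → MIN(amount)=-155, SUM(amount)=13
  refund: ids {1, 4, 6} → MIN(amount)=57, SUM(amount)=773
  transfer: ids {2, 7, 8, 10} → MIN(amount)=75, SUM(amount)=915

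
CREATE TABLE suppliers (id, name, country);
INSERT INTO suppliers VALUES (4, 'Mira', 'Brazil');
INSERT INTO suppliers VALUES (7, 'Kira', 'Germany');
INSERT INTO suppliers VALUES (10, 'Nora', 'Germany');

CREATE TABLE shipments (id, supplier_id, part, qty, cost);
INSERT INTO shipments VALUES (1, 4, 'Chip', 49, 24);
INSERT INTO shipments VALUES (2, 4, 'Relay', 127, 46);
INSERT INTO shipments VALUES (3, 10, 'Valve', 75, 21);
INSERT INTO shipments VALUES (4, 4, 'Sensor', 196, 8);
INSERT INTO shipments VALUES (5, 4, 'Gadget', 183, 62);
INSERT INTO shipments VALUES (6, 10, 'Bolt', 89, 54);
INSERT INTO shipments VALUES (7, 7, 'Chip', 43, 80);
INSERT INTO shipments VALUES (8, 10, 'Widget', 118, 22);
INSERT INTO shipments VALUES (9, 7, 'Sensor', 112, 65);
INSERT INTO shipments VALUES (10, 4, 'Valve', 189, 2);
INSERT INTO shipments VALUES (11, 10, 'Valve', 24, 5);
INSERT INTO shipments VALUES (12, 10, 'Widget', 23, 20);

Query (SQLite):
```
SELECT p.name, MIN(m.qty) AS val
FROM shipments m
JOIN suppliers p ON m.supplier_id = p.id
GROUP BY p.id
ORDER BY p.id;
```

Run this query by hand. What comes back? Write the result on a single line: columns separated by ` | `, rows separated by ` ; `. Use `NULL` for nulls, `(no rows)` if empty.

Mira | 49 ; Kira | 43 ; Nora | 23

Join each shipments row to its suppliers via supplier_id.
Group joined rows by suppliers.id; compute MIN(m.qty) per group.
  4: ids {1, 2, 4, 5, 10} → MIN(m.qty)=49
  7: ids {7, 9} → MIN(m.qty)=43
  10: ids {3, 6, 8, 11, 12} → MIN(m.qty)=23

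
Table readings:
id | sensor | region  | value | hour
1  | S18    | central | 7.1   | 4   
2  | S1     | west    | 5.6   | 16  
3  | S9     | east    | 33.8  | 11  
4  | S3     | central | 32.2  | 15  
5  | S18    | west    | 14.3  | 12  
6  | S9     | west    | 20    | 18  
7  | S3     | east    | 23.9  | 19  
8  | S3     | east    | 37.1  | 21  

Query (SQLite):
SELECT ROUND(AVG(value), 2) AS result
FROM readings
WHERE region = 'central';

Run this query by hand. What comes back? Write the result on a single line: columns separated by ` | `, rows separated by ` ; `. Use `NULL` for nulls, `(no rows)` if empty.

Rows where region='central' → value values: [7.1, 32.2].
AVG = 39.3 / 2 (rounded to 2 dp).

19.65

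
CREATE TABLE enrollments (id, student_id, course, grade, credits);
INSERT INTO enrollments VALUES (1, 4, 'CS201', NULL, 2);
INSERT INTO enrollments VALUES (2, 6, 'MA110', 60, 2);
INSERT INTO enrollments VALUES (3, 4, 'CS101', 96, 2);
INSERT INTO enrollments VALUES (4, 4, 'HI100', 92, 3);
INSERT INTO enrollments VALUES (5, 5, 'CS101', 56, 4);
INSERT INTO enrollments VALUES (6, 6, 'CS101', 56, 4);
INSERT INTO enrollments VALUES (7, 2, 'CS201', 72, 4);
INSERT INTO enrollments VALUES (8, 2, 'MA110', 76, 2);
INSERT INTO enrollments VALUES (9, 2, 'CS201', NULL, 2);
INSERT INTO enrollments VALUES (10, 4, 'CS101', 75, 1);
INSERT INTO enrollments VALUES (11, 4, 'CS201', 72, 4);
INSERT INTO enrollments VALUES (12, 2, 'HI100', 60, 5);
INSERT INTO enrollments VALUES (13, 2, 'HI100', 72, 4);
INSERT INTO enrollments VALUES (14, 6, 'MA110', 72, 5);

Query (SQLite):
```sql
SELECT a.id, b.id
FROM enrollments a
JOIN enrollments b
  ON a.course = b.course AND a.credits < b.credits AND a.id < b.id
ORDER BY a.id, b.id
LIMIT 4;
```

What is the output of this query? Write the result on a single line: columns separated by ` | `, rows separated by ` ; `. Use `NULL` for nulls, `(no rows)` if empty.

1 | 7 ; 1 | 11 ; 2 | 14 ; 3 | 5

Pairs (a,b) with same course, a.credits < b.credits, a.id < b.id.
course groups: CS101:{3,5,6,10} CS201:{1,7,9,11} HI100:{4,12,13} MA110:{2,8,14}
Ordered by (a.id, b.id); first 4.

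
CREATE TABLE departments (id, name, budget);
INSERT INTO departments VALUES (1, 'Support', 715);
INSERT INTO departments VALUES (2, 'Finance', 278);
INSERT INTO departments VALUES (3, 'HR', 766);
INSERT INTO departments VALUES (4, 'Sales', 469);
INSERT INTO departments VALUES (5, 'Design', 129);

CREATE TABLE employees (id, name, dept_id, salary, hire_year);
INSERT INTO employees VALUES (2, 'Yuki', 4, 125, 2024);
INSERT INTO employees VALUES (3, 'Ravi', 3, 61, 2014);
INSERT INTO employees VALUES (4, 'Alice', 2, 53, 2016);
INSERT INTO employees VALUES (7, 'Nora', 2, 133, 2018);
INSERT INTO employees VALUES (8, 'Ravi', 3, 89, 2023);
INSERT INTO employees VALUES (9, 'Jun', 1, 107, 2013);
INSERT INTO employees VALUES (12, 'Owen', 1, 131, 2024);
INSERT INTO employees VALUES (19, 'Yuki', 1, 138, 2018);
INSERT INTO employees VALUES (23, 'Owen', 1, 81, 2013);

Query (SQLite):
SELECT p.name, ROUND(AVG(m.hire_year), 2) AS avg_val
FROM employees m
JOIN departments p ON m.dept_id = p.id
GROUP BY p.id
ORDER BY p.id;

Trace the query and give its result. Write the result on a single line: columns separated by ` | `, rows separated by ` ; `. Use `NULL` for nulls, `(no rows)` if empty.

Support | 2017 ; Finance | 2017 ; HR | 2018.5 ; Sales | 2024

Join each employees row to its departments via dept_id.
Group joined rows by departments.id; compute ROUND(AVG(m.hire_year), 2) per group.
  1: ids {9, 12, 19, 23} → ROUND(AVG(m.hire_year), 2)=2017
  2: ids {4, 7} → ROUND(AVG(m.hire_year), 2)=2017
  3: ids {3, 8} → ROUND(AVG(m.hire_year), 2)=2018.5
  4: ids {2} → ROUND(AVG(m.hire_year), 2)=2024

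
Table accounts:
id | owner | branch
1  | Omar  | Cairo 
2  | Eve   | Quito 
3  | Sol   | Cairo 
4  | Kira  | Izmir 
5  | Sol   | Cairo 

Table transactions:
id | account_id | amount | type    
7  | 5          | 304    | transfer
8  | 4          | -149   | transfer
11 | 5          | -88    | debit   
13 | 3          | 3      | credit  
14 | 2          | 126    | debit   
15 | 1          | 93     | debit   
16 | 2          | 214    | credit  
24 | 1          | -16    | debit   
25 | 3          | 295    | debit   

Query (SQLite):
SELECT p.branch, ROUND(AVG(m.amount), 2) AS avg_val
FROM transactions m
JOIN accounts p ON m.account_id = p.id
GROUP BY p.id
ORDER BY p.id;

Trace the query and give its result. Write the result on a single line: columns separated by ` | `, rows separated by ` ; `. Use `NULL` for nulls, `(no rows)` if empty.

Join each transactions row to its accounts via account_id.
Group joined rows by accounts.id; compute ROUND(AVG(m.amount), 2) per group.
  1: ids {15, 24} → ROUND(AVG(m.amount), 2)=38.5
  2: ids {14, 16} → ROUND(AVG(m.amount), 2)=170
  3: ids {13, 25} → ROUND(AVG(m.amount), 2)=149
  4: ids {8} → ROUND(AVG(m.amount), 2)=-149
  5: ids {7, 11} → ROUND(AVG(m.amount), 2)=108

Cairo | 38.5 ; Quito | 170 ; Cairo | 149 ; Izmir | -149 ; Cairo | 108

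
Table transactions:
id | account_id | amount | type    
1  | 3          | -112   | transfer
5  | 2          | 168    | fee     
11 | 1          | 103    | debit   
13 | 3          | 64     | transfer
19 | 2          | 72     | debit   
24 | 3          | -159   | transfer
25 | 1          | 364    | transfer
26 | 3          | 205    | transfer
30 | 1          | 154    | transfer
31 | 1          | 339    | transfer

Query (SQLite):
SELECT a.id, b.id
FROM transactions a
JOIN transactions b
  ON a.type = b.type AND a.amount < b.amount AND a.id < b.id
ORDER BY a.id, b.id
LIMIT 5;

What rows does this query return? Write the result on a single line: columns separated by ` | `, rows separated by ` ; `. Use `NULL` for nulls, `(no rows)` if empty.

Pairs (a,b) with same type, a.amount < b.amount, a.id < b.id.
type groups: debit:{11,19} fee:{5} transfer:{1,13,24,25,26,30,31}
Ordered by (a.id, b.id); first 5.

1 | 13 ; 1 | 25 ; 1 | 26 ; 1 | 30 ; 1 | 31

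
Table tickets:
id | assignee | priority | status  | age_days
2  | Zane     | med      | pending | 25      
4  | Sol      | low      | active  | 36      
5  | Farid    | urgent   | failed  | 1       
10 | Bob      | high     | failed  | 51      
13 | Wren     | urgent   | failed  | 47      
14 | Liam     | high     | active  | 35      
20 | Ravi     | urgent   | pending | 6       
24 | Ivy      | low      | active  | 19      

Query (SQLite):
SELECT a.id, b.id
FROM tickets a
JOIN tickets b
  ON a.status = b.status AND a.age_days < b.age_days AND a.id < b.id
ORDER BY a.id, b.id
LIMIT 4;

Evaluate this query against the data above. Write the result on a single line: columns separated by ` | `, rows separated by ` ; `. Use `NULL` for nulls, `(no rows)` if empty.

5 | 10 ; 5 | 13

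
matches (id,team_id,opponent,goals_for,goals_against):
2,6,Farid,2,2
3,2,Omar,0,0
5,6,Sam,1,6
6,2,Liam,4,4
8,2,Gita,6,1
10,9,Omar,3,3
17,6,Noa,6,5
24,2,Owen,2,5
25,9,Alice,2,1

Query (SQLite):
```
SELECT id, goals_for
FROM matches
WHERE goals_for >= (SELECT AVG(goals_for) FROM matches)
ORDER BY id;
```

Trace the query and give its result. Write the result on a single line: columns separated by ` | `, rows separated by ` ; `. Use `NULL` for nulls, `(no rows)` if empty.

Scalar subquery: AVG(goals_for) over all matches rows = 2.888889 (≈; comparison uses full precision).
Keep rows where goals_for >= that value.

6 | 4 ; 8 | 6 ; 10 | 3 ; 17 | 6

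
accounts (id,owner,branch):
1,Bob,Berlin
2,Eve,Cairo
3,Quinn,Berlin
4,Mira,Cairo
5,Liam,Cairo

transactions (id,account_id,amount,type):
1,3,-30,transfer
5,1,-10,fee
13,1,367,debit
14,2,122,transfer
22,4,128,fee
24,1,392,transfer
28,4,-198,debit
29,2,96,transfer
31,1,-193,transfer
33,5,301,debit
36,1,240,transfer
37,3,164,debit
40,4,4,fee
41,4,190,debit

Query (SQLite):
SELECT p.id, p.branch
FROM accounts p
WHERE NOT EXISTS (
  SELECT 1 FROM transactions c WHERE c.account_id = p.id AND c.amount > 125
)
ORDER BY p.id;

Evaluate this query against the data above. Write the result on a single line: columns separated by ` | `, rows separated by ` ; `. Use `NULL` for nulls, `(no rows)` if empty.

2 | Cairo

For each accounts row, check whether any transactions with matching account_id has amount > 125.
Keep rows where that is false.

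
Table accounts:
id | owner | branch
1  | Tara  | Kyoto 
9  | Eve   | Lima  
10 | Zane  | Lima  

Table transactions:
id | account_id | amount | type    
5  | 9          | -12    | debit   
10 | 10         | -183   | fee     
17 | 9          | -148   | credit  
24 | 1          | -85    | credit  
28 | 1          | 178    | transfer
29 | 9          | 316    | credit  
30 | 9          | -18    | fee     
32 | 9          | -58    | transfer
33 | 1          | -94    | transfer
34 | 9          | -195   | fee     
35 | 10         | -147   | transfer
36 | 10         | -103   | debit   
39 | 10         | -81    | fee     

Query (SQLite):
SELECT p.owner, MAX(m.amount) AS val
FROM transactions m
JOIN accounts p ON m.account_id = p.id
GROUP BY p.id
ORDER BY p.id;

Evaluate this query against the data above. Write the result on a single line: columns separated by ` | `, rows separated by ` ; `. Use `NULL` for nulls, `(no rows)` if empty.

Join each transactions row to its accounts via account_id.
Group joined rows by accounts.id; compute MAX(m.amount) per group.
  1: ids {24, 28, 33} → MAX(m.amount)=178
  9: ids {5, 17, 29, 30, 32, 34} → MAX(m.amount)=316
  10: ids {10, 35, 36, 39} → MAX(m.amount)=-81

Tara | 178 ; Eve | 316 ; Zane | -81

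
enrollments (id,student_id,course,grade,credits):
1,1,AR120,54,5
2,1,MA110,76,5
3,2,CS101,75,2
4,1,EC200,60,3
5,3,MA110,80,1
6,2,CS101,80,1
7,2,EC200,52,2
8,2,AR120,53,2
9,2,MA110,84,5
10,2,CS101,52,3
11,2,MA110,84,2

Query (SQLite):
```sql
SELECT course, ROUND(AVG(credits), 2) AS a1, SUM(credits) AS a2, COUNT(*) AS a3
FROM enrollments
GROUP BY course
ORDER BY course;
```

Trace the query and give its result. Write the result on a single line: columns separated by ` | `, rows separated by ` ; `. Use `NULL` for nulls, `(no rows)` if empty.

AR120 | 3.5 | 7 | 2 ; CS101 | 2 | 6 | 3 ; EC200 | 2.5 | 5 | 2 ; MA110 | 3.25 | 13 | 4

Group enrollments by course.
Per group compute: ROUND(AVG(credits), 2), SUM(credits), COUNT(*).
  AR120: ids {1, 8} → ROUND(AVG(credits), 2)=3.5, SUM(credits)=7, COUNT(*)=2
  CS101: ids {3, 6, 10} → ROUND(AVG(credits), 2)=2, SUM(credits)=6, COUNT(*)=3
  EC200: ids {4, 7} → ROUND(AVG(credits), 2)=2.5, SUM(credits)=5, COUNT(*)=2
  MA110: ids {2, 5, 9, 11} → ROUND(AVG(credits), 2)=3.25, SUM(credits)=13, COUNT(*)=4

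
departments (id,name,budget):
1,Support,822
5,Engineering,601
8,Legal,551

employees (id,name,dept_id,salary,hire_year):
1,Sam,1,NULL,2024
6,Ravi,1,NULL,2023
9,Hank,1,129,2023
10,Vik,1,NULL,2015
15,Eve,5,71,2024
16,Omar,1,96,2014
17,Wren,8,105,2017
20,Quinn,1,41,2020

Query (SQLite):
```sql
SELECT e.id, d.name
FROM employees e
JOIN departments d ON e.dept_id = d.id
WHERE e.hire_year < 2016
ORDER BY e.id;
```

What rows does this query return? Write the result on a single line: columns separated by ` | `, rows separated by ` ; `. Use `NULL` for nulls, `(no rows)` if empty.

10 | Support ; 16 | Support

Each employees row matches the departments row where dept_id = departments.id.
Then keep rows with e.hire_year < 2016.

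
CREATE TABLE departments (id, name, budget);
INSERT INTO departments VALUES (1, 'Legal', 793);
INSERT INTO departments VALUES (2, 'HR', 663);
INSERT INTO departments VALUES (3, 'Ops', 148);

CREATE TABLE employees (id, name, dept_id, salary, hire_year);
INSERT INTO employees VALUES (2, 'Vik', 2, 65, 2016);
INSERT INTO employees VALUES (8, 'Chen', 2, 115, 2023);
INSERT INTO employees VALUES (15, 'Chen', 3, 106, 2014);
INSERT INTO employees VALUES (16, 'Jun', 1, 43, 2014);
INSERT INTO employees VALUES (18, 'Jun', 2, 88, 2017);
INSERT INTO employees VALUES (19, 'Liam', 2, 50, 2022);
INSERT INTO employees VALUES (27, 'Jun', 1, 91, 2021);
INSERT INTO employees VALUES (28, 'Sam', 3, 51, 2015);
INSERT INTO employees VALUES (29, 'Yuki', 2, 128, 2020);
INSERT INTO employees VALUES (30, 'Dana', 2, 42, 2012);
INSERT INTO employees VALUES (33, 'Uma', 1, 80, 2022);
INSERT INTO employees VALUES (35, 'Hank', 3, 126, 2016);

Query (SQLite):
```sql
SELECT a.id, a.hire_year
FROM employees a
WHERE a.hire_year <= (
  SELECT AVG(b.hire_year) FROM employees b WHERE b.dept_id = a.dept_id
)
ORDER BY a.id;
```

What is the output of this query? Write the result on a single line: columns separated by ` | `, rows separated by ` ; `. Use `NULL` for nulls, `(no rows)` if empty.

For each employees row a, compute AVG(hire_year) over rows sharing a.dept_id.
Keep row a if a.hire_year <= that per-group AVG.
  dept_id=1: AVG(hire_year) = 2019.0
  dept_id=2: AVG(hire_year) = 2018.333333
  dept_id=3: AVG(hire_year) = 2015.0

2 | 2016 ; 15 | 2014 ; 16 | 2014 ; 18 | 2017 ; 28 | 2015 ; 30 | 2012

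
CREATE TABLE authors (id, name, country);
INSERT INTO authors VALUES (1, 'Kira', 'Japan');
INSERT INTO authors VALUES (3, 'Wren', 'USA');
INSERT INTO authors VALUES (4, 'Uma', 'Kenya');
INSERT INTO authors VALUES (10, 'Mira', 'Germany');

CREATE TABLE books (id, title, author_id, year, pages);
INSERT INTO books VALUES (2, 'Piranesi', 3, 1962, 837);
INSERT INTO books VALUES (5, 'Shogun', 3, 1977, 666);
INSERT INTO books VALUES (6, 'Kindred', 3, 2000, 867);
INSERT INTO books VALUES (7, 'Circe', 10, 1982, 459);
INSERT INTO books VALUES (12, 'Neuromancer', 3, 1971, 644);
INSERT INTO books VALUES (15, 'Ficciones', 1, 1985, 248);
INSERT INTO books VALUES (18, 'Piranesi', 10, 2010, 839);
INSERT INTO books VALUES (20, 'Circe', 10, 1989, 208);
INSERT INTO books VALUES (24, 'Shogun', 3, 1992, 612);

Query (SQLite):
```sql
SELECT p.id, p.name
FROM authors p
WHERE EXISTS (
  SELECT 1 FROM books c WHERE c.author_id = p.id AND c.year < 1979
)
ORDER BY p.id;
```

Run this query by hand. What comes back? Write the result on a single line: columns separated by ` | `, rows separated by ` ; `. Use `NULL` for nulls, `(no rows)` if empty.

For each authors row, check whether any books with matching author_id has year < 1979.
Keep rows where that is true.

3 | Wren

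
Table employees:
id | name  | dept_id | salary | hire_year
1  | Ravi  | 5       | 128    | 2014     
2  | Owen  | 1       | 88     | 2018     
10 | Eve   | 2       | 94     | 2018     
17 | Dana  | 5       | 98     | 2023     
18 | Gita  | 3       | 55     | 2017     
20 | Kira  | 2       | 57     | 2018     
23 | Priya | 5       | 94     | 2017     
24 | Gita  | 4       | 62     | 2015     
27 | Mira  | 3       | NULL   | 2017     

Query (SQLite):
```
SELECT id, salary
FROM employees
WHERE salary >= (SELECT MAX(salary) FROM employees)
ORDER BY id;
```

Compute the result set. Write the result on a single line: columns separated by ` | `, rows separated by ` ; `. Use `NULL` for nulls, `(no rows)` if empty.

Scalar subquery: MAX(salary) over all employees rows = 128.
Keep rows where salary >= that value.

1 | 128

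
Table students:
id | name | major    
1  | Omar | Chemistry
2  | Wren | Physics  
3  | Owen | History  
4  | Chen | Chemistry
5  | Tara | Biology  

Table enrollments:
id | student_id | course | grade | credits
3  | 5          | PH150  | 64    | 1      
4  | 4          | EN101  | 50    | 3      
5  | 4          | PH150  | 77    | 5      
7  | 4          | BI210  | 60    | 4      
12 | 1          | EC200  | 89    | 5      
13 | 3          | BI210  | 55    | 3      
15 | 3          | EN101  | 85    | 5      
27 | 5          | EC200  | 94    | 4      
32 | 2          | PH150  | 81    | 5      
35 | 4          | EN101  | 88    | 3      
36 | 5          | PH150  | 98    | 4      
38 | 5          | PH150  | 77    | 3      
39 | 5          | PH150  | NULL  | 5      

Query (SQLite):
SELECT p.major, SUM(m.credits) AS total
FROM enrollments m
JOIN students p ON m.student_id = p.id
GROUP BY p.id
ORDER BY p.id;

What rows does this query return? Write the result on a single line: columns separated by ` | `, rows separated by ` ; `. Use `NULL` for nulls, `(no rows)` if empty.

Join each enrollments row to its students via student_id.
Group joined rows by students.id; compute SUM(m.credits) per group.
  1: ids {12} → SUM(m.credits)=5
  2: ids {32} → SUM(m.credits)=5
  3: ids {13, 15} → SUM(m.credits)=8
  4: ids {4, 5, 7, 35} → SUM(m.credits)=15
  5: ids {3, 27, 36, 38, 39} → SUM(m.credits)=17

Chemistry | 5 ; Physics | 5 ; History | 8 ; Chemistry | 15 ; Biology | 17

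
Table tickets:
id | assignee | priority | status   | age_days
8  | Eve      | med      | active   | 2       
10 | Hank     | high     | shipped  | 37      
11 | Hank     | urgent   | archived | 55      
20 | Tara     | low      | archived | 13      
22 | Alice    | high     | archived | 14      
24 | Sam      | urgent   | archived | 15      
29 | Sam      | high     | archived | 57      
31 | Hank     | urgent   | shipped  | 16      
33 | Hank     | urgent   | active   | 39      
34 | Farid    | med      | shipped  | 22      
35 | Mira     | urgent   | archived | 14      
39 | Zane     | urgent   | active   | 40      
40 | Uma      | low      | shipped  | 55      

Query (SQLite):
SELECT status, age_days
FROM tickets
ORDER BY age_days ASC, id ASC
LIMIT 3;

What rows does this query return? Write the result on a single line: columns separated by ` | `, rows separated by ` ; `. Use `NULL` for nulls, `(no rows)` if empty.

active | 2 ; archived | 13 ; archived | 14

Sort by age_days asc, tiebreak id asc: (2, id=8), (13, id=20), (14, id=22), (14, id=35), (15, id=24), (16, id=31) …. Take first 3.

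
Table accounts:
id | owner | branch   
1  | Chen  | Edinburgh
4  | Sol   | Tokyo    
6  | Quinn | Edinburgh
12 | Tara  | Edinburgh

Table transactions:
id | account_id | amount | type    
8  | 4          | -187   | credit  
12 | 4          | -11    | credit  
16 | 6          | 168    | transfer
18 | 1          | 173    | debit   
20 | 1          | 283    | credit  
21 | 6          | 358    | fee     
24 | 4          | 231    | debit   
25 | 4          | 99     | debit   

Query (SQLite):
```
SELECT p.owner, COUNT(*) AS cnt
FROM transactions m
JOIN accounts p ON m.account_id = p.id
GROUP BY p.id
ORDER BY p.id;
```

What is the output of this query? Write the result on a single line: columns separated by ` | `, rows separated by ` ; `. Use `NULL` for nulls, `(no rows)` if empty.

Chen | 2 ; Sol | 4 ; Quinn | 2

Join each transactions row to its accounts via account_id.
Group joined rows by accounts.id; compute COUNT(*) per group.
  1: ids {18, 20} → COUNT(*)=2
  4: ids {8, 12, 24, 25} → COUNT(*)=4
  6: ids {16, 21} → COUNT(*)=2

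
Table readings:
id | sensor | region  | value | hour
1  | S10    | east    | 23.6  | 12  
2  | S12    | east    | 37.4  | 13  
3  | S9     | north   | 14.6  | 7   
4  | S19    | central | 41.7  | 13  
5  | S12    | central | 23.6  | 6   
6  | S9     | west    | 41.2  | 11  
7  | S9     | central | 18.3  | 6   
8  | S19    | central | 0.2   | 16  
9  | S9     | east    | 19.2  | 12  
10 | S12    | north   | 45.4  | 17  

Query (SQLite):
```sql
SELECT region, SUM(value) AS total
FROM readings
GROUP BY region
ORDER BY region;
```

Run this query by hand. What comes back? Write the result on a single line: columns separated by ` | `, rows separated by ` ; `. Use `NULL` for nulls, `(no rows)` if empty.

Partition readings by region; compute SUM(value) within each group.
  central: ids {4, 5, 7, 8} → SUM(value)=83.8
  east: ids {1, 2, 9} → SUM(value)=80.2
  north: ids {3, 10} → SUM(value)=60
  west: ids {6} → SUM(value)=41.2

central | 83.8 ; east | 80.2 ; north | 60 ; west | 41.2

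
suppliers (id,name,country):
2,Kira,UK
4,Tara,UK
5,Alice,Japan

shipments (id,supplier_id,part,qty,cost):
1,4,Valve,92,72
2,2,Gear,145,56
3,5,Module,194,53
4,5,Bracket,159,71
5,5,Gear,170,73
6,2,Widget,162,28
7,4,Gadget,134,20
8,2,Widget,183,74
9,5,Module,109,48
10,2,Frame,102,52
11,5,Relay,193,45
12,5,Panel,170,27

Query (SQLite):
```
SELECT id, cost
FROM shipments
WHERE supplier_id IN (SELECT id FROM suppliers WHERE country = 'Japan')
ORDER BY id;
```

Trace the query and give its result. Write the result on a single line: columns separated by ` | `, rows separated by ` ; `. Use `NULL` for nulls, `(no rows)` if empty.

3 | 53 ; 4 | 71 ; 5 | 73 ; 9 | 48 ; 11 | 45 ; 12 | 27

Inner query: suppliers.id where country = 'Japan'.
Outer: keep shipments rows whose supplier_id is in that set.
Inner query → {5}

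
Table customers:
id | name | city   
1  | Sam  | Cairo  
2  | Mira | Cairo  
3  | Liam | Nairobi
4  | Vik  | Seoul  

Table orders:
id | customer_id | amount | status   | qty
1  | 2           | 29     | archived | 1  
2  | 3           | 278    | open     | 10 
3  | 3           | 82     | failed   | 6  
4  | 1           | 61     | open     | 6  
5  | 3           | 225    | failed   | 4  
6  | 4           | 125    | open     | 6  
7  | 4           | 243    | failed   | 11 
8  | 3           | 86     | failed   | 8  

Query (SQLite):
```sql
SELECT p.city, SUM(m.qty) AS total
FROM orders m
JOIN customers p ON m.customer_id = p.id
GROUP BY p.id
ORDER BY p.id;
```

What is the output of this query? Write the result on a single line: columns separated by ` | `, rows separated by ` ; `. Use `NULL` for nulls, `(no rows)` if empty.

Join each orders row to its customers via customer_id.
Group joined rows by customers.id; compute SUM(m.qty) per group.
  1: ids {4} → SUM(m.qty)=6
  2: ids {1} → SUM(m.qty)=1
  3: ids {2, 3, 5, 8} → SUM(m.qty)=28
  4: ids {6, 7} → SUM(m.qty)=17

Cairo | 6 ; Cairo | 1 ; Nairobi | 28 ; Seoul | 17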